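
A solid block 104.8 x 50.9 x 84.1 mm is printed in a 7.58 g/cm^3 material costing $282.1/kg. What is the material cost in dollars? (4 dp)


V = 104.8 * 50.9 * 84.1 = 448616.312 mm^3 = 448.616312 cm^3
Mass = 448.616312 * 7.58 / 1000 = 3.40051164 kg
Cost = 3.40051164 * 282.1 = 959.2843 $


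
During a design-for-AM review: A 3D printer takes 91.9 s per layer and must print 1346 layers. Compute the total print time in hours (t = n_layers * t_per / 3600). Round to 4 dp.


t = 1346 * 91.9 / 3600 = 34.3604 hrs


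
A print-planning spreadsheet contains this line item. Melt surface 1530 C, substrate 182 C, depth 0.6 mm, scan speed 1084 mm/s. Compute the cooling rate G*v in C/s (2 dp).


G = (1530-182)/0.6 = 2246.66666667 C/mm
CR = 2246.66666667 * 1084 = 2435386.67 C/s


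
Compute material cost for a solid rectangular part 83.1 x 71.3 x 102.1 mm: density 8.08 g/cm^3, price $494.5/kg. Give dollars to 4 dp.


V = 83.1 * 71.3 * 102.1 = 604945.563 mm^3 = 604.945563 cm^3
Mass = 604.945563 * 8.08 / 1000 = 4.88796015 kg
Cost = 4.88796015 * 494.5 = 2417.0963 $


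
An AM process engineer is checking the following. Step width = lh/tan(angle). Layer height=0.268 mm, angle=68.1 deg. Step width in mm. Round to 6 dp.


step = 0.268 / tan(68.1) = 0.107735 mm


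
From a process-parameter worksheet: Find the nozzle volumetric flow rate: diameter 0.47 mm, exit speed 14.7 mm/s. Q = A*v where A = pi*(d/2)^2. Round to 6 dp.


A = pi*(0.47/2)^2 = 0.17349445 mm^2
Q = 0.17349445 * 14.7 = 2.550368 mm^3/s


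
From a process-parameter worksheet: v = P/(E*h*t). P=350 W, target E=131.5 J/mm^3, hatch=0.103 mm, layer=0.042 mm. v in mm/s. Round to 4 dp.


v = 350 / (131.5*0.103*0.042) = 615.2559 mm/s


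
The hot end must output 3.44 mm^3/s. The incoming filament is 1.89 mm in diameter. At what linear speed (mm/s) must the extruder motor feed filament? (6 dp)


A = pi*(1.89/2)^2 = 2.805521
v = 3.44 / 2.805521 = 1.226154 mm/s


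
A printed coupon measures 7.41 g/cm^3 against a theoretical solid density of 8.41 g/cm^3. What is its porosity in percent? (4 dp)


Porosity = (1-7.41/8.41)*100 = 11.8906 %


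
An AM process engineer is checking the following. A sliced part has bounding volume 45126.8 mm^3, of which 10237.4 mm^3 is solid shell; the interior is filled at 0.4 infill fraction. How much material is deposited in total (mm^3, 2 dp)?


V_infill = (45126.8 - 10237.4) * 0.4 = 13955.76
V_total = 10237.4 + 13955.76 = 24193.16 mm^3


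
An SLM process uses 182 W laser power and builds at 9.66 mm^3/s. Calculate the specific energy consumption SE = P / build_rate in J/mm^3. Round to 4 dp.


SE = 182 / 9.66 = 18.8406 J/mm^3


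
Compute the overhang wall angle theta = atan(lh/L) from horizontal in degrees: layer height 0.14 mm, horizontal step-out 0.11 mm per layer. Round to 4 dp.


angle = atan(0.14/0.11) = 51.8428 degrees


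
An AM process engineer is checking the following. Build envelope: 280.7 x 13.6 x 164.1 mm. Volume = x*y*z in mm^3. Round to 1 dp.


V = 280.7 * 13.6 * 164.1 = 626455.0 mm^3


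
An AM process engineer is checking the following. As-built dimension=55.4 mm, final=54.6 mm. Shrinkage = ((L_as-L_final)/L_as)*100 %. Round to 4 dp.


Shrinkage = ((55.4-54.6)/55.4)*100 = 1.444 %


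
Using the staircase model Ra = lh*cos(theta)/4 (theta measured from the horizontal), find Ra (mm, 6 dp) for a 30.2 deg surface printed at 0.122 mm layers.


Ra = 0.122 * cos(30.2) / 4 = 0.02636 mm


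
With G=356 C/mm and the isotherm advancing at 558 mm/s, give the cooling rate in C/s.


CR = 356 * 558 = 198648 C/s


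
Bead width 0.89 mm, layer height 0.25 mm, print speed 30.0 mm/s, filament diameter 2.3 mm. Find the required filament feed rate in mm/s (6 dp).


Q = 0.89 * 0.25 * 30.0 = 6.675 mm^3/s
A_fil = pi*(2.3/2)^2 = 4.15475628 mm^2
v_feed = 6.675 / 4.15475628 = 1.606592 mm/s


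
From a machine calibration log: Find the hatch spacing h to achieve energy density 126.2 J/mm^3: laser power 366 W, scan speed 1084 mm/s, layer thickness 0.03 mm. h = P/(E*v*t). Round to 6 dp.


h = 366 / (126.2*1084*0.03) = 0.089181 mm


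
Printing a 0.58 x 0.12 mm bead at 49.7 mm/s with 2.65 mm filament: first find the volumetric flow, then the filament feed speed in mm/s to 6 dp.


Q = 0.58 * 0.12 * 49.7 = 3.45912 mm^3/s
A_fil = pi*(2.65/2)^2 = 5.5154586 mm^2
v_feed = 3.45912 / 5.5154586 = 0.627168 mm/s


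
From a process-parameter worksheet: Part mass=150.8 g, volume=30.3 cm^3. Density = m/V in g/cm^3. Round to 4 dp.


rho = 150.8 / 30.3 = 4.9769 g/cm^3


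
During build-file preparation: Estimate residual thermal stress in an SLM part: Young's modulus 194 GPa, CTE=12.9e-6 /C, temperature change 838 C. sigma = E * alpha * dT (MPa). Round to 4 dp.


sigma = 194*1000 * 12.9e-6 * 838 = 2097.1788 MPa


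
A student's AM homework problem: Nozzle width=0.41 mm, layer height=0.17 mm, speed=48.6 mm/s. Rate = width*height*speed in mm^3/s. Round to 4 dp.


Rate = 0.41 * 0.17 * 48.6 = 3.3874 mm^3/s


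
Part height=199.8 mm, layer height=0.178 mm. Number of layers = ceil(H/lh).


Layers = ceil(199.8/0.178) = 1123


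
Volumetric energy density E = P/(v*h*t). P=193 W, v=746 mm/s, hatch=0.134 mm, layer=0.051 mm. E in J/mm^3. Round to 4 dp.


E = 193 / (746*0.134*0.051) = 37.8568 J/mm^3


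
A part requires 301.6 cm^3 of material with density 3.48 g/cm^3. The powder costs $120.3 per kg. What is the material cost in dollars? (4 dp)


Mass = 301.6*3.48/1000 = 1.049568 kg
Cost = 1.049568 * 120.3 = 126.263 $


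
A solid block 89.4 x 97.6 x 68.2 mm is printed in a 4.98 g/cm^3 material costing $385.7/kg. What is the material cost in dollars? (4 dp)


V = 89.4 * 97.6 * 68.2 = 595075.008 mm^3 = 595.075008 cm^3
Mass = 595.075008 * 4.98 / 1000 = 2.96347354 kg
Cost = 2.96347354 * 385.7 = 1143.0117 $


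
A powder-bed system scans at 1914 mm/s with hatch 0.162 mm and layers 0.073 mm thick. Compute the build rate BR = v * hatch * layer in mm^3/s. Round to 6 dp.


Rate = 1914 * 0.162 * 0.073 = 22.634964 mm^3/s


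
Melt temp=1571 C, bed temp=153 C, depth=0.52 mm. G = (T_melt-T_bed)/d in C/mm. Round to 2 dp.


G = (1571-153)/0.52 = 2726.92 C/mm


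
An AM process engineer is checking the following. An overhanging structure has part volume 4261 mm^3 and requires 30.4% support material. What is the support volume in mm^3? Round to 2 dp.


V_support = 4261 * 0.304 = 1295.34 mm^3


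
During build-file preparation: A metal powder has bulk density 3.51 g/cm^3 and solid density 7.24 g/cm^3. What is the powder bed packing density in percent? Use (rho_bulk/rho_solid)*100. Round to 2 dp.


Packing = (3.51/7.24)*100 = 48.48 %


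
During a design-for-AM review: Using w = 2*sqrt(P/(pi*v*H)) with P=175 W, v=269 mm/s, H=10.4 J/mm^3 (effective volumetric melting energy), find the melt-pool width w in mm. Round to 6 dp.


w = 2*sqrt(175/(pi*269*10.4)) = 0.282216 mm


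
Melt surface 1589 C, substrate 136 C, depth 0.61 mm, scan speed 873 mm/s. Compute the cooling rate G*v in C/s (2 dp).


G = (1589-136)/0.61 = 2381.96721311 C/mm
CR = 2381.96721311 * 873 = 2079457.38 C/s


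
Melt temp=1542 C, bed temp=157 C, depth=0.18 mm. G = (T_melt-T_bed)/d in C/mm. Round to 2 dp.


G = (1542-157)/0.18 = 7694.44 C/mm


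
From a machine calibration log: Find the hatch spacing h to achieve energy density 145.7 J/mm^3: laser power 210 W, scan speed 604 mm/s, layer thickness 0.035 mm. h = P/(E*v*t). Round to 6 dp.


h = 210 / (145.7*604*0.035) = 0.06818 mm


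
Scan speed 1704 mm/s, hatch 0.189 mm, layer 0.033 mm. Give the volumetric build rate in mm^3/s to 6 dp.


Rate = 1704 * 0.189 * 0.033 = 10.627848 mm^3/s


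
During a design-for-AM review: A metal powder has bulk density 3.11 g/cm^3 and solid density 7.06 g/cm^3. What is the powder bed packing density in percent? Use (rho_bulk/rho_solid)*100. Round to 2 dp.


Packing = (3.11/7.06)*100 = 44.05 %


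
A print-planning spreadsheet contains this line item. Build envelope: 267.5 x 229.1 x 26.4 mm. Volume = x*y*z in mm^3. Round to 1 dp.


V = 267.5 * 229.1 * 26.4 = 1617904.2 mm^3


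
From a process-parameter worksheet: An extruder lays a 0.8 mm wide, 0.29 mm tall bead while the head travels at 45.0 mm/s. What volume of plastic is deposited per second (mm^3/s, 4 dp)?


Rate = 0.8 * 0.29 * 45.0 = 10.44 mm^3/s


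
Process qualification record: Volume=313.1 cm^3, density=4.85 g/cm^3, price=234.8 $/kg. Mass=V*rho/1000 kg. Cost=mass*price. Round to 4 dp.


Mass = 313.1*4.85/1000 = 1.518535 kg
Cost = 1.518535 * 234.8 = 356.552 $


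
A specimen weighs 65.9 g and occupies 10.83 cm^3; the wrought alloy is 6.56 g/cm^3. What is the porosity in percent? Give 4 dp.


rho_part = 65.9 / 10.83 = 6.08494922 g/cm^3
Porosity = (1 - 6.08494922/6.56)*100 = 7.2416 %


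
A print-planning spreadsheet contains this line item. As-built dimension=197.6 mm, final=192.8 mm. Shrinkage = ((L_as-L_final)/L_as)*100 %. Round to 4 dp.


Shrinkage = ((197.6-192.8)/197.6)*100 = 2.4291 %


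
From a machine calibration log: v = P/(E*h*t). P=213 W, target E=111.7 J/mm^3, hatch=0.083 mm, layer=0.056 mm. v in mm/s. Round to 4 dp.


v = 213 / (111.7*0.083*0.056) = 410.2611 mm/s


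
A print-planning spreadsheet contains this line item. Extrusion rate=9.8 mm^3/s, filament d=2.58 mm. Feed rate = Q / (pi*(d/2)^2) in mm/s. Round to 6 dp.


A = pi*(2.58/2)^2 = 5.227924
v = 9.8 / 5.227924 = 1.874549 mm/s


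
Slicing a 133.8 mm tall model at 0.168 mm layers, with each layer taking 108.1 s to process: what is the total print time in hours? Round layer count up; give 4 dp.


Layers = ceil(133.8/0.168) = 797
t = 797 * 108.1 / 3600 = 23.9321 hrs


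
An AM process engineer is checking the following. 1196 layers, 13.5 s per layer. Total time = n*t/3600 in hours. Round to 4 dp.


t = 1196 * 13.5 / 3600 = 4.485 hrs


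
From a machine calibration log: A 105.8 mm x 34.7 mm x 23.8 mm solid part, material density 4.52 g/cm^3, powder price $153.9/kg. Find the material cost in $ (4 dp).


V = 105.8 * 34.7 * 23.8 = 87375.988 mm^3 = 87.375988 cm^3
Mass = 87.375988 * 4.52 / 1000 = 0.39493947 kg
Cost = 0.39493947 * 153.9 = 60.7812 $


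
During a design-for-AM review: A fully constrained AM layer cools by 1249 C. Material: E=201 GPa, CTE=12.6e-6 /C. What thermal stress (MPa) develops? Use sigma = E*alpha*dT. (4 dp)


sigma = 201*1000 * 12.6e-6 * 1249 = 3163.2174 MPa


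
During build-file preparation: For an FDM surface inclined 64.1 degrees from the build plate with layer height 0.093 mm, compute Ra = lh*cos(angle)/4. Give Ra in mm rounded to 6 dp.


Ra = 0.093 * cos(64.1) / 4 = 0.010156 mm


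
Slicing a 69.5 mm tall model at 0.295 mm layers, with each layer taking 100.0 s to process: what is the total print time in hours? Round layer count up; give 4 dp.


Layers = ceil(69.5/0.295) = 236
t = 236 * 100.0 / 3600 = 6.5556 hrs


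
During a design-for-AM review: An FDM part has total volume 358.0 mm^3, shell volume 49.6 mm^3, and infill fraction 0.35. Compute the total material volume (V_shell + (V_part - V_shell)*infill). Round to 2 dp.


V_infill = (358.0 - 49.6) * 0.35 = 107.94
V_total = 49.6 + 107.94 = 157.54 mm^3


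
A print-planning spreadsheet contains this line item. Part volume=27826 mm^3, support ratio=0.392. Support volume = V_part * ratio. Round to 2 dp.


V_support = 27826 * 0.392 = 10907.79 mm^3


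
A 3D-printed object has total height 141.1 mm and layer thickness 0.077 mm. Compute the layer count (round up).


Layers = ceil(141.1/0.077) = 1833


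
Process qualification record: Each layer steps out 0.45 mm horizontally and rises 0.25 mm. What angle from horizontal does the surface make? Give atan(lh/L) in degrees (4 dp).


angle = atan(0.25/0.45) = 29.0546 degrees


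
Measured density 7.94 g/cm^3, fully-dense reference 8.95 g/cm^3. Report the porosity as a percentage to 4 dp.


Porosity = (1-7.94/8.95)*100 = 11.2849 %


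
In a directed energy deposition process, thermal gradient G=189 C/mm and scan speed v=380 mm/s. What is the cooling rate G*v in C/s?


CR = 189 * 380 = 71820 C/s


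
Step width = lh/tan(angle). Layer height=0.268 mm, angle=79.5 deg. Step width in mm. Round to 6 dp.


step = 0.268 / tan(79.5) = 0.049671 mm


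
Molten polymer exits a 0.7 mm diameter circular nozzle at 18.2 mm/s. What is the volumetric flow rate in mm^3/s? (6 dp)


A = pi*(0.7/2)^2 = 0.3848451 mm^2
Q = 0.3848451 * 18.2 = 7.004181 mm^3/s


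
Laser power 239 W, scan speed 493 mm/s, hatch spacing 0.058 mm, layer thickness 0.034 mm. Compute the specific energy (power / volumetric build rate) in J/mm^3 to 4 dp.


Build rate = 493 * 0.058 * 0.034 = 0.972196 mm^3/s
SE = 239 / 0.972196 = 245.8352 J/mm^3


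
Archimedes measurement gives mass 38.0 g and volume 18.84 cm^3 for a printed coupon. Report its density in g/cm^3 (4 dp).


rho = 38.0 / 18.84 = 2.017 g/cm^3


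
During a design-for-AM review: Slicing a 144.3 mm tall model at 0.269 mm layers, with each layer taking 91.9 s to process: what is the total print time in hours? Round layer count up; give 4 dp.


Layers = ceil(144.3/0.269) = 537
t = 537 * 91.9 / 3600 = 13.7084 hrs


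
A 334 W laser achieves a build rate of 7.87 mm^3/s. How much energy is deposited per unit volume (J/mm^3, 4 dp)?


SE = 334 / 7.87 = 42.4396 J/mm^3


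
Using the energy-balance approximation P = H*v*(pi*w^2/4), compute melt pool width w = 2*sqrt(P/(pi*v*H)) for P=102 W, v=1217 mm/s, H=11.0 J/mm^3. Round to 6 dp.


w = 2*sqrt(102/(pi*1217*11.0)) = 0.098495 mm


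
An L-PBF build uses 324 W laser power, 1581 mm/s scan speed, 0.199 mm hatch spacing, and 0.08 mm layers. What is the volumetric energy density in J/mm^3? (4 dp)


E = 324 / (1581*0.199*0.08) = 12.8727 J/mm^3


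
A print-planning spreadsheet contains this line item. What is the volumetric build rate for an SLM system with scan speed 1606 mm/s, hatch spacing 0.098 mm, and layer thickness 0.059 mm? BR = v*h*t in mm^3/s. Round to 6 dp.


Rate = 1606 * 0.098 * 0.059 = 9.285892 mm^3/s


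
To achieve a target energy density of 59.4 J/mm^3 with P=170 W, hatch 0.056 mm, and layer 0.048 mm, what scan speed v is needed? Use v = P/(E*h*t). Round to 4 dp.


v = 170 / (59.4*0.056*0.048) = 1064.7146 mm/s


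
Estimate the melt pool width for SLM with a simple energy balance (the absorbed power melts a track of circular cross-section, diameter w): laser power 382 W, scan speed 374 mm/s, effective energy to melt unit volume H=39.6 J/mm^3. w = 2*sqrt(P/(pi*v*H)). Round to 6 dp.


w = 2*sqrt(382/(pi*374*39.6)) = 0.181219 mm


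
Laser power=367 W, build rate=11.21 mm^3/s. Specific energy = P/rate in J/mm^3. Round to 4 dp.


SE = 367 / 11.21 = 32.7386 J/mm^3


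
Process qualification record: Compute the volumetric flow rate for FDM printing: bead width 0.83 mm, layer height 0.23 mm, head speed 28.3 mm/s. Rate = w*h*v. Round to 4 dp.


Rate = 0.83 * 0.23 * 28.3 = 5.4025 mm^3/s


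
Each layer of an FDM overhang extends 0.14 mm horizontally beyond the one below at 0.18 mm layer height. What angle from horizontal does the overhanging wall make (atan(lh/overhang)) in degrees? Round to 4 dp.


angle = atan(0.18/0.14) = 52.125 degrees


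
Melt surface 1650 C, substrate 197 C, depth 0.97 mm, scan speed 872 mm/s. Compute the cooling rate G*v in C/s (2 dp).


G = (1650-197)/0.97 = 1497.93814433 C/mm
CR = 1497.93814433 * 872 = 1306202.06 C/s


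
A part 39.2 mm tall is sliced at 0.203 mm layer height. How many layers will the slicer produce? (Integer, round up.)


Layers = ceil(39.2/0.203) = 194


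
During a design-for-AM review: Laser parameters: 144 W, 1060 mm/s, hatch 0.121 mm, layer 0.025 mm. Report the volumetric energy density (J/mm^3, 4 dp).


E = 144 / (1060*0.121*0.025) = 44.9088 J/mm^3


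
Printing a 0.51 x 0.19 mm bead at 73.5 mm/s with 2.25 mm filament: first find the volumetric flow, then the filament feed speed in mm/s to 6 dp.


Q = 0.51 * 0.19 * 73.5 = 7.12215 mm^3/s
A_fil = pi*(2.25/2)^2 = 3.9760782 mm^2
v_feed = 7.12215 / 3.9760782 = 1.79125 mm/s


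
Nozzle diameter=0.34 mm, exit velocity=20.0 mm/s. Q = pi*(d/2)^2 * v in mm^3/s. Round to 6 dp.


A = pi*(0.34/2)^2 = 0.09079203 mm^2
Q = 0.09079203 * 20.0 = 1.815841 mm^3/s


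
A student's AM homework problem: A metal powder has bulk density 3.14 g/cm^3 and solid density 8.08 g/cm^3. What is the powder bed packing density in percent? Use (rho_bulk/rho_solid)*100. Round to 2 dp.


Packing = (3.14/8.08)*100 = 38.86 %


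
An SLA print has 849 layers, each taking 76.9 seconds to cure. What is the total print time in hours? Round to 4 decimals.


t = 849 * 76.9 / 3600 = 18.1356 hrs


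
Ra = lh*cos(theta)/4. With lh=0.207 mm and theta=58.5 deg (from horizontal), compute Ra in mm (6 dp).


Ra = 0.207 * cos(58.5) / 4 = 0.027039 mm


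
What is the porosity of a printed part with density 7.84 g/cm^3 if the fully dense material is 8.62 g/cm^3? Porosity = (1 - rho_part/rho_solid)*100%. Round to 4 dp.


Porosity = (1-7.84/8.62)*100 = 9.0487 %


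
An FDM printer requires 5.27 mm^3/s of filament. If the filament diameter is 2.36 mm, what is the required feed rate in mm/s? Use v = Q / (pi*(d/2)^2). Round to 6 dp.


A = pi*(2.36/2)^2 = 4.374354
v = 5.27 / 4.374354 = 1.204749 mm/s


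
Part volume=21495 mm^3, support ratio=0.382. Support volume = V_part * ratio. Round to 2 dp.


V_support = 21495 * 0.382 = 8211.09 mm^3


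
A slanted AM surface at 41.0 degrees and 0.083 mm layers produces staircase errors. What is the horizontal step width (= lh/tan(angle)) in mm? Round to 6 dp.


step = 0.083 / tan(41.0) = 0.095481 mm


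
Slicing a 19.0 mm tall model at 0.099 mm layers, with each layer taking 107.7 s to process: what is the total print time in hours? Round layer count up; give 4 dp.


Layers = ceil(19.0/0.099) = 192
t = 192 * 107.7 / 3600 = 5.744 hrs


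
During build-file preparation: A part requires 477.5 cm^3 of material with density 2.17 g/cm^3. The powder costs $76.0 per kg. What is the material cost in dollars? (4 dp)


Mass = 477.5*2.17/1000 = 1.036175 kg
Cost = 1.036175 * 76.0 = 78.7493 $


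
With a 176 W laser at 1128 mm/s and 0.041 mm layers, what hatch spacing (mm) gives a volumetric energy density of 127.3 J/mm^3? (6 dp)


h = 176 / (127.3*1128*0.041) = 0.029895 mm


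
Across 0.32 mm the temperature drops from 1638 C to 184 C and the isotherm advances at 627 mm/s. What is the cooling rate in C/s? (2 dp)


G = (1638-184)/0.32 = 4543.75 C/mm
CR = 4543.75 * 627 = 2848931.25 C/s


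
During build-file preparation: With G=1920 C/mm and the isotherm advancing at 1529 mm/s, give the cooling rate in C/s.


CR = 1920 * 1529 = 2935680 C/s


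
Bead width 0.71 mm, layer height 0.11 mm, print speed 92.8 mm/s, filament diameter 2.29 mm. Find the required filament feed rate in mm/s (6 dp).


Q = 0.71 * 0.11 * 92.8 = 7.24768 mm^3/s
A_fil = pi*(2.29/2)^2 = 4.11870651 mm^2
v_feed = 7.24768 / 4.11870651 = 1.759698 mm/s


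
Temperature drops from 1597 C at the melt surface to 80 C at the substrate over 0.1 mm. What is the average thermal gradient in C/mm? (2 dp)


G = (1597-80)/0.1 = 15170.0 C/mm


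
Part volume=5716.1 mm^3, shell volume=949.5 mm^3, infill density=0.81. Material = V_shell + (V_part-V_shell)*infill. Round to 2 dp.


V_infill = (5716.1 - 949.5) * 0.81 = 3860.95
V_total = 949.5 + 3860.95 = 4810.45 mm^3


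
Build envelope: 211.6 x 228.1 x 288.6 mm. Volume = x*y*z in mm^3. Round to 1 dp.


V = 211.6 * 228.1 * 288.6 = 13929556.1 mm^3


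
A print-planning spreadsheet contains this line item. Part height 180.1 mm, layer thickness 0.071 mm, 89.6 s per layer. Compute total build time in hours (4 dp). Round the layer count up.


Layers = ceil(180.1/0.071) = 2537
t = 2537 * 89.6 / 3600 = 63.1431 hrs


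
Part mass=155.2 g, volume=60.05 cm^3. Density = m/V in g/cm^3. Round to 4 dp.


rho = 155.2 / 60.05 = 2.5845 g/cm^3


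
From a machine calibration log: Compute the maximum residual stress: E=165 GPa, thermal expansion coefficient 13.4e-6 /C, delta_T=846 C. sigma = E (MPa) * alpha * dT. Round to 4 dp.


sigma = 165*1000 * 13.4e-6 * 846 = 1870.506 MPa


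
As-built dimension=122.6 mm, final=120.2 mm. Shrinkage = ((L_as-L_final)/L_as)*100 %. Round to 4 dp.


Shrinkage = ((122.6-120.2)/122.6)*100 = 1.9576 %


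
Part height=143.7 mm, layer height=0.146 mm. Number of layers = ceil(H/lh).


Layers = ceil(143.7/0.146) = 985


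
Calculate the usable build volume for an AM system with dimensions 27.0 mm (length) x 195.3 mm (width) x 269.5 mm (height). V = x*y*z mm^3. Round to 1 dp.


V = 27.0 * 195.3 * 269.5 = 1421100.5 mm^3


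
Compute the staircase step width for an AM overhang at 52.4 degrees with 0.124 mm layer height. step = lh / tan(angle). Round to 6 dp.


step = 0.124 / tan(52.4) = 0.095493 mm


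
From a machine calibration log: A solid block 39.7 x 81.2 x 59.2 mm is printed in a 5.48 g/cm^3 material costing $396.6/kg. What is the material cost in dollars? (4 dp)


V = 39.7 * 81.2 * 59.2 = 190839.488 mm^3 = 190.839488 cm^3
Mass = 190.839488 * 5.48 / 1000 = 1.04580039 kg
Cost = 1.04580039 * 396.6 = 414.7644 $


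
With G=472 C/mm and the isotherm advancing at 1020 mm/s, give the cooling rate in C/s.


CR = 472 * 1020 = 481440 C/s


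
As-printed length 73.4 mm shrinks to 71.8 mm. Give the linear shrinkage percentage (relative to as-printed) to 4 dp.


Shrinkage = ((73.4-71.8)/73.4)*100 = 2.1798 %


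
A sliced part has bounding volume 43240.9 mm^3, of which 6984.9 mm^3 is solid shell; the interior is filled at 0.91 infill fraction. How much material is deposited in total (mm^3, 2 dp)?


V_infill = (43240.9 - 6984.9) * 0.91 = 32992.96
V_total = 6984.9 + 32992.96 = 39977.86 mm^3


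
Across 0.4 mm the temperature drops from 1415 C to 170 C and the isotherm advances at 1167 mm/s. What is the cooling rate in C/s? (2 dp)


G = (1415-170)/0.4 = 3112.5 C/mm
CR = 3112.5 * 1167 = 3632287.5 C/s


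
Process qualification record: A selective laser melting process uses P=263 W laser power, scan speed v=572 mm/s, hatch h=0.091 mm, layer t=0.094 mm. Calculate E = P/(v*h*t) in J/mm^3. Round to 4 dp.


E = 263 / (572*0.091*0.094) = 53.7515 J/mm^3


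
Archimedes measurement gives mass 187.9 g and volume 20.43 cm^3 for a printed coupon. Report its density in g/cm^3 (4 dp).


rho = 187.9 / 20.43 = 9.1973 g/cm^3


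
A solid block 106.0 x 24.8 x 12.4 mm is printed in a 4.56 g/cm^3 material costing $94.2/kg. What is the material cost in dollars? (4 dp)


V = 106.0 * 24.8 * 12.4 = 32597.12 mm^3 = 32.59712 cm^3
Mass = 32.59712 * 4.56 / 1000 = 0.14864287 kg
Cost = 0.14864287 * 94.2 = 14.0022 $


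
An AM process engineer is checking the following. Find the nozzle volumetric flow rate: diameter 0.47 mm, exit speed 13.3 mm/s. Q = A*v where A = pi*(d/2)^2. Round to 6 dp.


A = pi*(0.47/2)^2 = 0.17349445 mm^2
Q = 0.17349445 * 13.3 = 2.307476 mm^3/s


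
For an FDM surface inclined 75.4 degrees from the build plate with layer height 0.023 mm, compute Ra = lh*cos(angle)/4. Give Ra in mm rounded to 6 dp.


Ra = 0.023 * cos(75.4) / 4 = 0.001449 mm


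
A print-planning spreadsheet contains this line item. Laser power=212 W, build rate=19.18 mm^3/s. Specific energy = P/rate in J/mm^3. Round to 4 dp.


SE = 212 / 19.18 = 11.0532 J/mm^3


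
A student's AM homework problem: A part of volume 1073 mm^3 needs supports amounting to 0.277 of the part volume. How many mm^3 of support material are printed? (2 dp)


V_support = 1073 * 0.277 = 297.22 mm^3


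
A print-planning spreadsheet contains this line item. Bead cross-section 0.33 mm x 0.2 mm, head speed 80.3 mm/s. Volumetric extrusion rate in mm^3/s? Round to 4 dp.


Rate = 0.33 * 0.2 * 80.3 = 5.2998 mm^3/s


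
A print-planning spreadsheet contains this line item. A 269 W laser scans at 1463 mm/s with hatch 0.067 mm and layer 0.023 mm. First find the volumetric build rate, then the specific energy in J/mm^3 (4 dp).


Build rate = 1463 * 0.067 * 0.023 = 2.254483 mm^3/s
SE = 269 / 2.254483 = 119.3178 J/mm^3


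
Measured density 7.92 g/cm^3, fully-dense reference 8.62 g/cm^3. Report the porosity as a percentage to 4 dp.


Porosity = (1-7.92/8.62)*100 = 8.1206 %


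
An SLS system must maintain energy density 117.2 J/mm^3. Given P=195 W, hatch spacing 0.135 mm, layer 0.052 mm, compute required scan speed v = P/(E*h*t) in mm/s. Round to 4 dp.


v = 195 / (117.2*0.135*0.052) = 237.0118 mm/s


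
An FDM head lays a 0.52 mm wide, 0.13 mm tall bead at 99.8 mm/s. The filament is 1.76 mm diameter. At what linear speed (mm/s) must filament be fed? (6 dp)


Q = 0.52 * 0.13 * 99.8 = 6.74648 mm^3/s
A_fil = pi*(1.76/2)^2 = 2.43284935 mm^2
v_feed = 6.74648 / 2.43284935 = 2.773078 mm/s


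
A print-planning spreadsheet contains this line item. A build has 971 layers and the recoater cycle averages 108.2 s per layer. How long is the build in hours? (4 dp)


t = 971 * 108.2 / 3600 = 29.1839 hrs


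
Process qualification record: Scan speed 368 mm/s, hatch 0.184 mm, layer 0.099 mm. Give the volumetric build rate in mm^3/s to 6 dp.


Rate = 368 * 0.184 * 0.099 = 6.703488 mm^3/s


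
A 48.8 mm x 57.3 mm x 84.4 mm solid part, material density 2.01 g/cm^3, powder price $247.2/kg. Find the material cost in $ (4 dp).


V = 48.8 * 57.3 * 84.4 = 236002.656 mm^3 = 236.002656 cm^3
Mass = 236.002656 * 2.01 / 1000 = 0.47436534 kg
Cost = 0.47436534 * 247.2 = 117.2631 $


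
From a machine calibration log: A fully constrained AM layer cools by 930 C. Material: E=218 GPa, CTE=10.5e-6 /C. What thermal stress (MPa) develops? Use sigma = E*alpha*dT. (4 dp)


sigma = 218*1000 * 10.5e-6 * 930 = 2128.77 MPa


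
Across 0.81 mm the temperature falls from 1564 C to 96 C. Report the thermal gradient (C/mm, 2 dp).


G = (1564-96)/0.81 = 1812.35 C/mm


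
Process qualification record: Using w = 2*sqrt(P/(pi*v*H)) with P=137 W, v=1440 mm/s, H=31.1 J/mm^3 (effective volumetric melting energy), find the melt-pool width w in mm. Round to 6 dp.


w = 2*sqrt(137/(pi*1440*31.1)) = 0.06241 mm


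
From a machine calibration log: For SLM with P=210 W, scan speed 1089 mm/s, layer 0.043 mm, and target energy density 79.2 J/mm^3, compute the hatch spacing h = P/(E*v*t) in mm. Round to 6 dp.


h = 210 / (79.2*1089*0.043) = 0.056624 mm


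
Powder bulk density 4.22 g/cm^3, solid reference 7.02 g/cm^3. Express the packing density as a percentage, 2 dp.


Packing = (4.22/7.02)*100 = 60.11 %


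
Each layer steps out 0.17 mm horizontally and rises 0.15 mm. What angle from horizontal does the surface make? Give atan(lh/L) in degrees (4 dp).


angle = atan(0.15/0.17) = 41.4237 degrees


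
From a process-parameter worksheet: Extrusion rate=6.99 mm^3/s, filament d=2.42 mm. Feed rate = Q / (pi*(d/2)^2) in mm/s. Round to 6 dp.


A = pi*(2.42/2)^2 = 4.599606
v = 6.99 / 4.599606 = 1.519695 mm/s


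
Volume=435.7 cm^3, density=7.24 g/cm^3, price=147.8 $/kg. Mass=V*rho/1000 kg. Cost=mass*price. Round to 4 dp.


Mass = 435.7*7.24/1000 = 3.154468 kg
Cost = 3.154468 * 147.8 = 466.2304 $


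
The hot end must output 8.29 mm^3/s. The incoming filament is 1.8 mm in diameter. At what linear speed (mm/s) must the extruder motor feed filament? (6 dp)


A = pi*(1.8/2)^2 = 2.54469
v = 8.29 / 2.54469 = 3.257764 mm/s


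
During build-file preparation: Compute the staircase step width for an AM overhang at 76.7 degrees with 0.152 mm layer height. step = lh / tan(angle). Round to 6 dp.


step = 0.152 / tan(76.7) = 0.035931 mm


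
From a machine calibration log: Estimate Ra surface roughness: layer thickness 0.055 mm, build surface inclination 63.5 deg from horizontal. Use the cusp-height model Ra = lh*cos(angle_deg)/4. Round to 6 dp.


Ra = 0.055 * cos(63.5) / 4 = 0.006135 mm


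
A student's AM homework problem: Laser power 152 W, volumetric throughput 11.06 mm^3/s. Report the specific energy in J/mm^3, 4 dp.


SE = 152 / 11.06 = 13.7432 J/mm^3


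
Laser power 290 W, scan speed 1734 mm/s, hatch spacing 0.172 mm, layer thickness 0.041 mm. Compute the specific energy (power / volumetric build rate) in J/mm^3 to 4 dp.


Build rate = 1734 * 0.172 * 0.041 = 12.228168 mm^3/s
SE = 290 / 12.228168 = 23.7157 J/mm^3


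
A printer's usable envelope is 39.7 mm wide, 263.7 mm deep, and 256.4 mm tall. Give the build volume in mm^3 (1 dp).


V = 39.7 * 263.7 * 256.4 = 2684223.4 mm^3


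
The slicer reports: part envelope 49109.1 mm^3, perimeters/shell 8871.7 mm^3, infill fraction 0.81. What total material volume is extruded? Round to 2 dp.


V_infill = (49109.1 - 8871.7) * 0.81 = 32592.29
V_total = 8871.7 + 32592.29 = 41463.99 mm^3


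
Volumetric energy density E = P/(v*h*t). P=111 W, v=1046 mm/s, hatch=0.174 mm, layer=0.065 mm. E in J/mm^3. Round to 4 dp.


E = 111 / (1046*0.174*0.065) = 9.3827 J/mm^3


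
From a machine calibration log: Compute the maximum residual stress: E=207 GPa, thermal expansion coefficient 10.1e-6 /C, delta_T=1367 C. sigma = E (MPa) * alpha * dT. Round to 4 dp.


sigma = 207*1000 * 10.1e-6 * 1367 = 2857.9869 MPa


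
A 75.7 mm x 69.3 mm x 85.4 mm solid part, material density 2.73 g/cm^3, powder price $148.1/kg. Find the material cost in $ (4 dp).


V = 75.7 * 69.3 * 85.4 = 448009.254 mm^3 = 448.009254 cm^3
Mass = 448.009254 * 2.73 / 1000 = 1.22306526 kg
Cost = 1.22306526 * 148.1 = 181.136 $


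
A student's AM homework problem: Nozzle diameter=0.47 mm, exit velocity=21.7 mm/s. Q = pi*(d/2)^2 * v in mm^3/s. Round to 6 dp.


A = pi*(0.47/2)^2 = 0.17349445 mm^2
Q = 0.17349445 * 21.7 = 3.76483 mm^3/s


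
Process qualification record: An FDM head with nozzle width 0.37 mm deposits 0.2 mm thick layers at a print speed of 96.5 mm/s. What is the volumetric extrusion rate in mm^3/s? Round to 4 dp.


Rate = 0.37 * 0.2 * 96.5 = 7.141 mm^3/s


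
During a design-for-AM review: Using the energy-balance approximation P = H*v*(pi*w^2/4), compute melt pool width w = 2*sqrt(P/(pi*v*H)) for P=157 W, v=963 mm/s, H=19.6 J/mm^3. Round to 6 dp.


w = 2*sqrt(157/(pi*963*19.6)) = 0.102911 mm


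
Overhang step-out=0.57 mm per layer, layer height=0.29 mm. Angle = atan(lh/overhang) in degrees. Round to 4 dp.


angle = atan(0.29/0.57) = 26.9657 degrees


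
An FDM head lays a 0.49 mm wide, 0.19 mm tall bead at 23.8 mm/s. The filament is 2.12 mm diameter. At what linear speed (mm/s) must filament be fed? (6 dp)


Q = 0.49 * 0.19 * 23.8 = 2.21578 mm^3/s
A_fil = pi*(2.12/2)^2 = 3.52989351 mm^2
v_feed = 2.21578 / 3.52989351 = 0.627719 mm/s


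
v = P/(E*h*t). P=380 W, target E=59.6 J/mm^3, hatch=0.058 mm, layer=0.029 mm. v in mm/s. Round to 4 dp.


v = 380 / (59.6*0.058*0.029) = 3790.6296 mm/s


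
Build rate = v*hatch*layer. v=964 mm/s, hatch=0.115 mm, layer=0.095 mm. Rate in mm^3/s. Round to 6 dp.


Rate = 964 * 0.115 * 0.095 = 10.5317 mm^3/s


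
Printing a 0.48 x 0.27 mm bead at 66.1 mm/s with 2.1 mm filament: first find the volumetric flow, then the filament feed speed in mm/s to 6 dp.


Q = 0.48 * 0.27 * 66.1 = 8.56656 mm^3/s
A_fil = pi*(2.1/2)^2 = 3.4636059 mm^2
v_feed = 8.56656 / 3.4636059 = 2.473307 mm/s


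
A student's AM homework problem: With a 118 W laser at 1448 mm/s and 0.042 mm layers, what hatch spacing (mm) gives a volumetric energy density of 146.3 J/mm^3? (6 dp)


h = 118 / (146.3*1448*0.042) = 0.013262 mm


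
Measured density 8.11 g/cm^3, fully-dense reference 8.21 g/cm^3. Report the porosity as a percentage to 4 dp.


Porosity = (1-8.11/8.21)*100 = 1.218 %


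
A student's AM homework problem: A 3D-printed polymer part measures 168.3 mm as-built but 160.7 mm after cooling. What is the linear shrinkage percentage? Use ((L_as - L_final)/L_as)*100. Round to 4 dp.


Shrinkage = ((168.3-160.7)/168.3)*100 = 4.5157 %


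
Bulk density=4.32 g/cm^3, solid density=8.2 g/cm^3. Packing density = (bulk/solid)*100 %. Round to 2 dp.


Packing = (4.32/8.2)*100 = 52.68 %


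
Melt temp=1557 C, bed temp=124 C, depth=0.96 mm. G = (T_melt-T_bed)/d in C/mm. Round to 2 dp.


G = (1557-124)/0.96 = 1492.71 C/mm


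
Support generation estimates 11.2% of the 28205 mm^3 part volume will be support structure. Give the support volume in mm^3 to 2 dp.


V_support = 28205 * 0.112 = 3158.96 mm^3


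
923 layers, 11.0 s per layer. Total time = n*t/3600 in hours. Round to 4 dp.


t = 923 * 11.0 / 3600 = 2.8203 hrs


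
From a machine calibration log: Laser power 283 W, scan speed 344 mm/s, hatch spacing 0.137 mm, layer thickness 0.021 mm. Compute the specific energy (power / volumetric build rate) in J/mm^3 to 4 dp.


Build rate = 344 * 0.137 * 0.021 = 0.989688 mm^3/s
SE = 283 / 0.989688 = 285.9487 J/mm^3


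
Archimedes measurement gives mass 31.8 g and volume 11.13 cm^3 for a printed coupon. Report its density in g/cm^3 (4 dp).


rho = 31.8 / 11.13 = 2.8571 g/cm^3


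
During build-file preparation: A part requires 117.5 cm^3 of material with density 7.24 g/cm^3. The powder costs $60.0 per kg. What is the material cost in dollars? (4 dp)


Mass = 117.5*7.24/1000 = 0.8507 kg
Cost = 0.8507 * 60.0 = 51.042 $


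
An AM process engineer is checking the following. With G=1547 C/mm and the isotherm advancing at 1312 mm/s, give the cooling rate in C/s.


CR = 1547 * 1312 = 2029664 C/s


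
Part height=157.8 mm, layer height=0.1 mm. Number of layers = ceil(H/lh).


Layers = ceil(157.8/0.1) = 1578


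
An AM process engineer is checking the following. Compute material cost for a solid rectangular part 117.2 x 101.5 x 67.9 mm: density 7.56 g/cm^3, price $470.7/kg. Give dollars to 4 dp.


V = 117.2 * 101.5 * 67.9 = 807724.82 mm^3 = 807.72482 cm^3
Mass = 807.72482 * 7.56 / 1000 = 6.10639964 kg
Cost = 6.10639964 * 470.7 = 2874.2823 $


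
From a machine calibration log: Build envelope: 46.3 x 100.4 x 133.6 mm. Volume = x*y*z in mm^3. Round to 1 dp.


V = 46.3 * 100.4 * 133.6 = 621042.3 mm^3


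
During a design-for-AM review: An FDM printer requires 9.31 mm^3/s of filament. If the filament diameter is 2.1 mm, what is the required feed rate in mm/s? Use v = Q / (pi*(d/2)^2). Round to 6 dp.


A = pi*(2.1/2)^2 = 3.463606
v = 9.31 / 3.463606 = 2.68795 mm/s


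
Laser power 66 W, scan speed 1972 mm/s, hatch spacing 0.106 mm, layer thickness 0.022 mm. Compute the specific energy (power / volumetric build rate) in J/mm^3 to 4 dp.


Build rate = 1972 * 0.106 * 0.022 = 4.598704 mm^3/s
SE = 66 / 4.598704 = 14.3519 J/mm^3


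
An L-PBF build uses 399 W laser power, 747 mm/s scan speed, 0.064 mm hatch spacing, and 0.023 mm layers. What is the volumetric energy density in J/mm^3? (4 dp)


E = 399 / (747*0.064*0.023) = 362.8645 J/mm^3


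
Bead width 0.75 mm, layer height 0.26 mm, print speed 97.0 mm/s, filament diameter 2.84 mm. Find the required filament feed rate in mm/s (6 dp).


Q = 0.75 * 0.26 * 97.0 = 18.915 mm^3/s
A_fil = pi*(2.84/2)^2 = 6.33470743 mm^2
v_feed = 18.915 / 6.33470743 = 2.985931 mm/s


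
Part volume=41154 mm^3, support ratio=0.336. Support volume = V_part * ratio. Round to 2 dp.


V_support = 41154 * 0.336 = 13827.74 mm^3


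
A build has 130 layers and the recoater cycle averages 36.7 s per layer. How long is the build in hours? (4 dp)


t = 130 * 36.7 / 3600 = 1.3253 hrs


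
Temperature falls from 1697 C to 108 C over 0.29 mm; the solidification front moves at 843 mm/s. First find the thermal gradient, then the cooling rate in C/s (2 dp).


G = (1697-108)/0.29 = 5479.31034483 C/mm
CR = 5479.31034483 * 843 = 4619058.62 C/s


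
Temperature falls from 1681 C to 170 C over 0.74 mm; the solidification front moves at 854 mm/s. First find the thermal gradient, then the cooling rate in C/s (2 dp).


G = (1681-170)/0.74 = 2041.89189189 C/mm
CR = 2041.89189189 * 854 = 1743775.68 C/s


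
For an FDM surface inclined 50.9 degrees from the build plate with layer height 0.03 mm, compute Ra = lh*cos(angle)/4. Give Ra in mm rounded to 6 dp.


Ra = 0.03 * cos(50.9) / 4 = 0.00473 mm


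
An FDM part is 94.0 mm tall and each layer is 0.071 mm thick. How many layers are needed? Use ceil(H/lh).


Layers = ceil(94.0/0.071) = 1324


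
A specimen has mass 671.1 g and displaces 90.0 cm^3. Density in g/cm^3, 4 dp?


rho = 671.1 / 90.0 = 7.4567 g/cm^3


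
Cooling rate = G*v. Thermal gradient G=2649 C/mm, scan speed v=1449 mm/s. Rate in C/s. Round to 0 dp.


CR = 2649 * 1449 = 3838401 C/s


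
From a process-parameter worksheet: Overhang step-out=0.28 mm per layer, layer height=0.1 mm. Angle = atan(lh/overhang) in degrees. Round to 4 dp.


angle = atan(0.1/0.28) = 19.6538 degrees


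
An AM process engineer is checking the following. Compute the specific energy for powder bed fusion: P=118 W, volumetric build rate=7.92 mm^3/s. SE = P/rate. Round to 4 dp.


SE = 118 / 7.92 = 14.899 J/mm^3


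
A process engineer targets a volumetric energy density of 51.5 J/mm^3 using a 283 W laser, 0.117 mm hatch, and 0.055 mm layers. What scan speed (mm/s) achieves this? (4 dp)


v = 283 / (51.5*0.117*0.055) = 853.9465 mm/s


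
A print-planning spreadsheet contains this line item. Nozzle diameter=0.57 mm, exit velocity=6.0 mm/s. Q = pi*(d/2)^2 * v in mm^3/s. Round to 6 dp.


A = pi*(0.57/2)^2 = 0.25517586 mm^2
Q = 0.25517586 * 6.0 = 1.531055 mm^3/s


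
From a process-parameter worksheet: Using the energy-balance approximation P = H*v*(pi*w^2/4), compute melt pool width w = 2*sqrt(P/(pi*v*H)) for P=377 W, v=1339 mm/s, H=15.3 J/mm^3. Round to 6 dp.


w = 2*sqrt(377/(pi*1339*15.3)) = 0.15307 mm


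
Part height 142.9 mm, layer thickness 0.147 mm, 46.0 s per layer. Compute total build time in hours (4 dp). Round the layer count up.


Layers = ceil(142.9/0.147) = 973
t = 973 * 46.0 / 3600 = 12.4328 hrs


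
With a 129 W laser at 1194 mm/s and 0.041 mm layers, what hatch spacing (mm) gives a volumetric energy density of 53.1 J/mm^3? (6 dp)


h = 129 / (53.1*1194*0.041) = 0.049626 mm


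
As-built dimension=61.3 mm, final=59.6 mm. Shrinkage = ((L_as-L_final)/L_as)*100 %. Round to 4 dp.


Shrinkage = ((61.3-59.6)/61.3)*100 = 2.7732 %


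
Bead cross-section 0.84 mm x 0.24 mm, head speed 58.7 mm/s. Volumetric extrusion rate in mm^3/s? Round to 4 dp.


Rate = 0.84 * 0.24 * 58.7 = 11.8339 mm^3/s


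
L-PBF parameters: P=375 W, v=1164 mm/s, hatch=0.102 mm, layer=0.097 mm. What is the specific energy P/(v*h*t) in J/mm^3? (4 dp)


Build rate = 1164 * 0.102 * 0.097 = 11.516616 mm^3/s
SE = 375 / 11.516616 = 32.5616 J/mm^3


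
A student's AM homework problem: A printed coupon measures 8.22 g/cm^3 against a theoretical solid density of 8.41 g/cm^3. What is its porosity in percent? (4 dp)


Porosity = (1-8.22/8.41)*100 = 2.2592 %


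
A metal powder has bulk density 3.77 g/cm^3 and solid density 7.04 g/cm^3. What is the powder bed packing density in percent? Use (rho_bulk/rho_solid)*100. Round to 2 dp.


Packing = (3.77/7.04)*100 = 53.55 %


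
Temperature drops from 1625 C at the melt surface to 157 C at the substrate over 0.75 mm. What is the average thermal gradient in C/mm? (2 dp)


G = (1625-157)/0.75 = 1957.33 C/mm


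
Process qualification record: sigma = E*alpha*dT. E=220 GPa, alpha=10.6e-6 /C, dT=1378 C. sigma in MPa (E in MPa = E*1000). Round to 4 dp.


sigma = 220*1000 * 10.6e-6 * 1378 = 3213.496 MPa
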